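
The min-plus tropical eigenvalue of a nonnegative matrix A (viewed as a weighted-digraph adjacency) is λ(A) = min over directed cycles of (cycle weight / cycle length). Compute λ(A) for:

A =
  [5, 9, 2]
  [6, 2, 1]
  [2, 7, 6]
λ(A) = 2

Enumerate directed cycles and compute their means (weight / length). Sample:
  cycle 0 → 0: weight = 5, length = 1, mean = 5/1 ≈ 5.000
  cycle 1 → 1: weight = 2, length = 1, mean = 2/1 ≈ 2.000
  cycle 2 → 2: weight = 6, length = 1, mean = 6/1 ≈ 6.000
  cycle 0 → 1 → 0: weight = 15, length = 2, mean = 15/2 ≈ 7.500
  cycle 0 → 2 → 0: weight = 4, length = 2, mean = 4/2 ≈ 2.000
  cycle 1 → 0 → 1: weight = 15, length = 2, mean = 15/2 ≈ 7.500
Minimum mean = 2.000, attained e.g. along the cycle 1 → 1 with weight 2 and length 1. So λ(A) = 2/1 = 2.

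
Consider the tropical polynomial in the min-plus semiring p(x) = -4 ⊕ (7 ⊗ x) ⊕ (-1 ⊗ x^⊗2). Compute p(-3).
p(-3) = -7

A tropical monomial a ⊗ x^⊗i evaluates to a + i · x. Evaluating each term at x = -3:
  Term 0 contributes -4 + 0 · -3 = -4
  Term 1 contributes 7 + 1 · -3 = 4
  Term 2 contributes -1 + 2 · -3 = -7
p(-3) = ⊕ of these = min[-4, 4, -7] = -7.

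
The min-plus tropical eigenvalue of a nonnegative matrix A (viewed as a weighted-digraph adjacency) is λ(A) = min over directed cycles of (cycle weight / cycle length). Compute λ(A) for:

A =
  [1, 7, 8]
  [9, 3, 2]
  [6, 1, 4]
λ(A) = 1

Enumerate directed cycles and compute their means (weight / length). Sample:
  cycle 0 → 0: weight = 1, length = 1, mean = 1/1 ≈ 1.000
  cycle 1 → 1: weight = 3, length = 1, mean = 3/1 ≈ 3.000
  cycle 2 → 2: weight = 4, length = 1, mean = 4/1 ≈ 4.000
  cycle 0 → 1 → 0: weight = 16, length = 2, mean = 16/2 ≈ 8.000
  cycle 0 → 2 → 0: weight = 14, length = 2, mean = 14/2 ≈ 7.000
  cycle 1 → 0 → 1: weight = 16, length = 2, mean = 16/2 ≈ 8.000
Minimum mean = 1.000, attained e.g. along the cycle 0 → 0 with weight 1 and length 1. So λ(A) = 1/1 = 1.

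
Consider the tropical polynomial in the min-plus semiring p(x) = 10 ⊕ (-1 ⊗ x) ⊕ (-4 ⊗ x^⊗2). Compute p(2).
p(2) = 0

A tropical monomial a ⊗ x^⊗i evaluates to a + i · x. Evaluating each term at x = 2:
  Term 0 contributes 10 + 0 · 2 = 10
  Term 1 contributes -1 + 1 · 2 = 1
  Term 2 contributes -4 + 2 · 2 = 0
p(2) = ⊕ of these = min[10, 1, 0] = 0.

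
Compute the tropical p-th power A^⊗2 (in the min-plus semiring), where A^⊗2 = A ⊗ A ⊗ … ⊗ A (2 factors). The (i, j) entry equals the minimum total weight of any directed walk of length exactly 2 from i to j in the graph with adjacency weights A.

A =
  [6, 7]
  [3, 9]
A^⊗2 =
  [10, 13]
  [9, 10]

Each entry (A^⊗2)_ij equals the minimum over all length-2 walks i = v_0 → v_1 → … → v_2 = j of Σ_t A[v_t][v_{t+1}]. For example, for (i, j) = (0, 1) we minimise over 2 possible intermediate vertex sequences; the minimum is 13, attained along the walk 0 → 0 → 1.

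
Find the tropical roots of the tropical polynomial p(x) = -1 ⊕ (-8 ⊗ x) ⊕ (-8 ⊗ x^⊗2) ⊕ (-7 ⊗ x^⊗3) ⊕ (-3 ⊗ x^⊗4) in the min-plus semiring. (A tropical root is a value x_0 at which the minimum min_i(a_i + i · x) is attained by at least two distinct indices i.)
Roots: {-4, -1, 0, 7}

Each tropical root is a break point of the lower envelope of the lines y = a_i + i · x (there are 5 lines, with slopes 0, 1, ..., 4). Only the lines that attain the minimum somewhere contribute to roots; other lines are dominated. Here the surviving (envelope) indices are i = 4, i = 3, i = 2, i = 1, i = 0.
Intersections between consecutive envelope lines give the roots: for adjacent envelope indices i < j the intersection is x = (a_i − a_j) / (j − i). Reading off the sorted break points: {-4, -1, 0, 7}.
Verification: at each break x_0, at least two indices attain the minimum of min_i(a_i + i · x_0).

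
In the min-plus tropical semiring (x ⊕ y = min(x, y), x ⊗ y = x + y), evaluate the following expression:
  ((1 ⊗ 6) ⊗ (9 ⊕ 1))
((1 ⊗ 6) ⊗ (9 ⊕ 1)) = 8

Expand innermost to outermost. Recall ⊕ takes the minimum of its arguments and ⊗ takes their sum. Working out the expression ((1 ⊗ 6) ⊗ (9 ⊕ 1)) gives 8.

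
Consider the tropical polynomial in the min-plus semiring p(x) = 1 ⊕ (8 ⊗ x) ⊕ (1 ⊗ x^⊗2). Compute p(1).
p(1) = 1

A tropical monomial a ⊗ x^⊗i evaluates to a + i · x. Evaluating each term at x = 1:
  Term 0 contributes 1 + 0 · 1 = 1
  Term 1 contributes 8 + 1 · 1 = 9
  Term 2 contributes 1 + 2 · 1 = 3
p(1) = ⊕ of these = min[1, 9, 3] = 1.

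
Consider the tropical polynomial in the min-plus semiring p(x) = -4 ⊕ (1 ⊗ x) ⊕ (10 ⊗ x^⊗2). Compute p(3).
p(3) = -4

A tropical monomial a ⊗ x^⊗i evaluates to a + i · x. Evaluating each term at x = 3:
  Term 0 contributes -4 + 0 · 3 = -4
  Term 1 contributes 1 + 1 · 3 = 4
  Term 2 contributes 10 + 2 · 3 = 16
p(3) = ⊕ of these = min[-4, 4, 16] = -4.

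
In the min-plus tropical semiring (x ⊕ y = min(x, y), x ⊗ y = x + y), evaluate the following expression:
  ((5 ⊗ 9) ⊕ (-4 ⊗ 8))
((5 ⊗ 9) ⊕ (-4 ⊗ 8)) = 4

Expand innermost to outermost. Recall ⊕ takes the minimum of its arguments and ⊗ takes their sum. Working out the expression ((5 ⊗ 9) ⊕ (-4 ⊗ 8)) gives 4.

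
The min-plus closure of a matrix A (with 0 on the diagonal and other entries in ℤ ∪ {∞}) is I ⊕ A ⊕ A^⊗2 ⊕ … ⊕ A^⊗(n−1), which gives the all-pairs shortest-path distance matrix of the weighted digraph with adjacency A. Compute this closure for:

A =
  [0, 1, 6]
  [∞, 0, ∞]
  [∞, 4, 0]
Closure =
  [0, 1, 6]
  [∞, 0, ∞]
  [∞, 4, 0]

This is the Floyd-Warshall all-pairs shortest-path computation. For each intermediate vertex k = 0, 1, …, 2, update dist[i][j] ← min(dist[i][j], dist[i][k] + dist[k][j]). The final matrix gives, for each (i, j), the minimum total weight of any directed path from i to j (possibly empty when i = j).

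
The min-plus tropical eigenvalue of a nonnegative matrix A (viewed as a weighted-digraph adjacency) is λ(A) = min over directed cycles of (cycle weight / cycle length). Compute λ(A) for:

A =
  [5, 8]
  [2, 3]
λ(A) = 3

Enumerate directed cycles and compute their means (weight / length). Sample:
  cycle 0 → 0: weight = 5, length = 1, mean = 5/1 ≈ 5.000
  cycle 1 → 1: weight = 3, length = 1, mean = 3/1 ≈ 3.000
  cycle 0 → 1 → 0: weight = 10, length = 2, mean = 10/2 ≈ 5.000
  cycle 1 → 0 → 1: weight = 10, length = 2, mean = 10/2 ≈ 5.000
Minimum mean = 3.000, attained e.g. along the cycle 1 → 1 with weight 3 and length 1. So λ(A) = 3/1 = 3.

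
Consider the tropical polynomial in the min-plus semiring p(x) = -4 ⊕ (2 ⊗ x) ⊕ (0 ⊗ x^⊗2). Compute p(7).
p(7) = -4

A tropical monomial a ⊗ x^⊗i evaluates to a + i · x. Evaluating each term at x = 7:
  Term 0 contributes -4 + 0 · 7 = -4
  Term 1 contributes 2 + 1 · 7 = 9
  Term 2 contributes 0 + 2 · 7 = 14
p(7) = ⊕ of these = min[-4, 9, 14] = -4.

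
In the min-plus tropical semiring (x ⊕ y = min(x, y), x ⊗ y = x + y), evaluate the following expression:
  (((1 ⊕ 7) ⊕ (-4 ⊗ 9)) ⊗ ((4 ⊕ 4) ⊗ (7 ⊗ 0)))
(((1 ⊕ 7) ⊕ (-4 ⊗ 9)) ⊗ ((4 ⊕ 4) ⊗ (7 ⊗ 0))) = 12

Expand innermost to outermost. Recall ⊕ takes the minimum of its arguments and ⊗ takes their sum. Working out the expression (((1 ⊕ 7) ⊕ (-4 ⊗ 9)) ⊗ ((4 ⊕ 4) ⊗ (7 ⊗ 0))) gives 12.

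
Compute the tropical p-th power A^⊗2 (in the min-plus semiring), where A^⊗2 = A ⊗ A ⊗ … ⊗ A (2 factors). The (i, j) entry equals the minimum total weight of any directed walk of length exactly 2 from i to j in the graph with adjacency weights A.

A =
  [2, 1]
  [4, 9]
A^⊗2 =
  [4, 3]
  [6, 5]

Each entry (A^⊗2)_ij equals the minimum over all length-2 walks i = v_0 → v_1 → … → v_2 = j of Σ_t A[v_t][v_{t+1}]. For example, for (i, j) = (0, 1) we minimise over 2 possible intermediate vertex sequences; the minimum is 3, attained along the walk 0 → 0 → 1.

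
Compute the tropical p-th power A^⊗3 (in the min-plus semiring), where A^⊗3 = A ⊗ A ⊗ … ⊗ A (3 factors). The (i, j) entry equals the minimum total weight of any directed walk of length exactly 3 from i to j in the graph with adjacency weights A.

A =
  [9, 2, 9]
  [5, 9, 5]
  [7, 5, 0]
A^⊗3 =
  [14, 9, 7]
  [12, 10, 5]
  [7, 5, 0]

Each entry (A^⊗3)_ij equals the minimum over all length-3 walks i = v_0 → v_1 → … → v_3 = j of Σ_t A[v_t][v_{t+1}]. For example, for (i, j) = (0, 2) we minimise over 9 possible intermediate vertex sequences; the minimum is 7, attained along the walk 0 → 1 → 2 → 2.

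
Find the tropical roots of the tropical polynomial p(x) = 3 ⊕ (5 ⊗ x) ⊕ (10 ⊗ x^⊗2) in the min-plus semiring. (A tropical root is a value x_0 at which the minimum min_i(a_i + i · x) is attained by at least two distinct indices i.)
Roots: {-5, -2}

Each tropical root is a break point of the lower envelope of the lines y = a_i + i · x (there are 3 lines, with slopes 0, 1, ..., 2). Only the lines that attain the minimum somewhere contribute to roots; other lines are dominated. Here the surviving (envelope) indices are i = 2, i = 1, i = 0.
Intersections between consecutive envelope lines give the roots: for adjacent envelope indices i < j the intersection is x = (a_i − a_j) / (j − i). Reading off the sorted break points: {-5, -2}.
Verification: at each break x_0, at least two indices attain the minimum of min_i(a_i + i · x_0).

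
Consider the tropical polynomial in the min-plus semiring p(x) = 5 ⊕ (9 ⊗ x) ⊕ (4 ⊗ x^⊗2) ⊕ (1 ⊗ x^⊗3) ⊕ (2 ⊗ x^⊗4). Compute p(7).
p(7) = 5

A tropical monomial a ⊗ x^⊗i evaluates to a + i · x. Evaluating each term at x = 7:
  Term 0 contributes 5 + 0 · 7 = 5
  Term 1 contributes 9 + 1 · 7 = 16
  Term 2 contributes 4 + 2 · 7 = 18
  Term 3 contributes 1 + 3 · 7 = 22
  Term 4 contributes 2 + 4 · 7 = 30
p(7) = ⊕ of these = min[5, 16, 18, 22, 30] = 5.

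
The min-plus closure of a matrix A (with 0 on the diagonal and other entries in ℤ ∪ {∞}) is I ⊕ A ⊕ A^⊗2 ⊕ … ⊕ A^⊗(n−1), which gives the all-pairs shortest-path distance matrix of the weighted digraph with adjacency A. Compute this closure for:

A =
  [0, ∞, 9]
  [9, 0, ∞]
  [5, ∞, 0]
Closure =
  [0, ∞, 9]
  [9, 0, 18]
  [5, ∞, 0]

This is the Floyd-Warshall all-pairs shortest-path computation. For each intermediate vertex k = 0, 1, …, 2, update dist[i][j] ← min(dist[i][j], dist[i][k] + dist[k][j]). The final matrix gives, for each (i, j), the minimum total weight of any directed path from i to j (possibly empty when i = j).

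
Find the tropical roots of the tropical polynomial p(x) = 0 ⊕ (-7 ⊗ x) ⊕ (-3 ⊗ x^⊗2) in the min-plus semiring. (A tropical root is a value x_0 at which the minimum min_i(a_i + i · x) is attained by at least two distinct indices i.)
Roots: {-4, 7}

Each tropical root is a break point of the lower envelope of the lines y = a_i + i · x (there are 3 lines, with slopes 0, 1, ..., 2). Only the lines that attain the minimum somewhere contribute to roots; other lines are dominated. Here the surviving (envelope) indices are i = 2, i = 1, i = 0.
Intersections between consecutive envelope lines give the roots: for adjacent envelope indices i < j the intersection is x = (a_i − a_j) / (j − i). Reading off the sorted break points: {-4, 7}.
Verification: at each break x_0, at least two indices attain the minimum of min_i(a_i + i · x_0).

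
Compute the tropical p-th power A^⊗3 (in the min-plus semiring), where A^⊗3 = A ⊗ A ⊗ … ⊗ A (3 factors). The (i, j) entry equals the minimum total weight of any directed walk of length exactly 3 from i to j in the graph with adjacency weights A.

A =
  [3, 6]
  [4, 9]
A^⊗3 =
  [9, 12]
  [10, 13]

Each entry (A^⊗3)_ij equals the minimum over all length-3 walks i = v_0 → v_1 → … → v_3 = j of Σ_t A[v_t][v_{t+1}]. For example, for (i, j) = (0, 1) we minimise over 4 possible intermediate vertex sequences; the minimum is 12, attained along the walk 0 → 0 → 0 → 1.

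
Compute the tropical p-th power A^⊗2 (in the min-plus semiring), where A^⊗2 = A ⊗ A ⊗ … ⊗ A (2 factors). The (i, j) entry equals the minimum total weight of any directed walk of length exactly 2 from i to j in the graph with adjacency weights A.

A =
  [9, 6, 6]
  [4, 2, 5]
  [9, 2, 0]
A^⊗2 =
  [10, 8, 6]
  [6, 4, 5]
  [6, 2, 0]

Each entry (A^⊗2)_ij equals the minimum over all length-2 walks i = v_0 → v_1 → … → v_2 = j of Σ_t A[v_t][v_{t+1}]. For example, for (i, j) = (0, 2) we minimise over 3 possible intermediate vertex sequences; the minimum is 6, attained along the walk 0 → 2 → 2.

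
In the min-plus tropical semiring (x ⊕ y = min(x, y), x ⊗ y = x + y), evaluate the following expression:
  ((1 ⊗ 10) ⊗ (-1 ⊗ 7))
((1 ⊗ 10) ⊗ (-1 ⊗ 7)) = 17

Expand innermost to outermost. Recall ⊕ takes the minimum of its arguments and ⊗ takes their sum. Working out the expression ((1 ⊗ 10) ⊗ (-1 ⊗ 7)) gives 17.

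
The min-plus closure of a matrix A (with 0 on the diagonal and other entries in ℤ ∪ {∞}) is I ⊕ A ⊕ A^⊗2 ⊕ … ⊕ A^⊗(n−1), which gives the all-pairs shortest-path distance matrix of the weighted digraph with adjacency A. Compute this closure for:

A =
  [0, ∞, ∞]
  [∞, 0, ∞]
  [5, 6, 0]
Closure =
  [0, ∞, ∞]
  [∞, 0, ∞]
  [5, 6, 0]

This is the Floyd-Warshall all-pairs shortest-path computation. For each intermediate vertex k = 0, 1, …, 2, update dist[i][j] ← min(dist[i][j], dist[i][k] + dist[k][j]). The final matrix gives, for each (i, j), the minimum total weight of any directed path from i to j (possibly empty when i = j).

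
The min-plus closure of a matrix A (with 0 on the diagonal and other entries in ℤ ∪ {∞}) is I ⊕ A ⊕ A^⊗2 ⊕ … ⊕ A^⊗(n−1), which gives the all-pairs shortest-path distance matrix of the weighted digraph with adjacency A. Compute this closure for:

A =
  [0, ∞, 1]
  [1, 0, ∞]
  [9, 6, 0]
Closure =
  [0, 7, 1]
  [1, 0, 2]
  [7, 6, 0]

This is the Floyd-Warshall all-pairs shortest-path computation. For each intermediate vertex k = 0, 1, …, 2, update dist[i][j] ← min(dist[i][j], dist[i][k] + dist[k][j]). The final matrix gives, for each (i, j), the minimum total weight of any directed path from i to j (possibly empty when i = j).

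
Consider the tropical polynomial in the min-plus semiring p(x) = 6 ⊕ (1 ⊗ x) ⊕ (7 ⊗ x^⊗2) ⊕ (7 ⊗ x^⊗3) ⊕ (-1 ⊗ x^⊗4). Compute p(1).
p(1) = 2

A tropical monomial a ⊗ x^⊗i evaluates to a + i · x. Evaluating each term at x = 1:
  Term 0 contributes 6 + 0 · 1 = 6
  Term 1 contributes 1 + 1 · 1 = 2
  Term 2 contributes 7 + 2 · 1 = 9
  Term 3 contributes 7 + 3 · 1 = 10
  Term 4 contributes -1 + 4 · 1 = 3
p(1) = ⊕ of these = min[6, 2, 9, 10, 3] = 2.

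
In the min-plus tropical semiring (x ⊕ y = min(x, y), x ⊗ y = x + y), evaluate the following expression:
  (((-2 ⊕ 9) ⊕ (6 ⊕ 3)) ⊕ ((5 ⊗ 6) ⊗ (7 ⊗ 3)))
(((-2 ⊕ 9) ⊕ (6 ⊕ 3)) ⊕ ((5 ⊗ 6) ⊗ (7 ⊗ 3))) = -2

Expand innermost to outermost. Recall ⊕ takes the minimum of its arguments and ⊗ takes their sum. Working out the expression (((-2 ⊕ 9) ⊕ (6 ⊕ 3)) ⊕ ((5 ⊗ 6) ⊗ (7 ⊗ 3))) gives -2.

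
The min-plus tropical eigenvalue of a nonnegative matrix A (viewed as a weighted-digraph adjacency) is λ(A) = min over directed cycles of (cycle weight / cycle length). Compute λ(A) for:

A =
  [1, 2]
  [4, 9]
λ(A) = 1

Enumerate directed cycles and compute their means (weight / length). Sample:
  cycle 0 → 0: weight = 1, length = 1, mean = 1/1 ≈ 1.000
  cycle 1 → 1: weight = 9, length = 1, mean = 9/1 ≈ 9.000
  cycle 0 → 1 → 0: weight = 6, length = 2, mean = 6/2 ≈ 3.000
  cycle 1 → 0 → 1: weight = 6, length = 2, mean = 6/2 ≈ 3.000
Minimum mean = 1.000, attained e.g. along the cycle 0 → 0 with weight 1 and length 1. So λ(A) = 1/1 = 1.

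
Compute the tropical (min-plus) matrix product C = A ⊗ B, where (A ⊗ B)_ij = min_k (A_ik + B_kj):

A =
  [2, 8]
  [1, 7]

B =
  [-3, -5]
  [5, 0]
A ⊗ B =
  [-1, -3]
  [-2, -4]

Apply the min-plus product entry-by-entry:
  C[0][0] = min over k of (A[0][0] + B[0][0] = 2 + -3 = -1, A[0][1] + B[1][0] = 8 + 5 = 13) = -1 (attained at k = 0)
  C[0][1] = min over k of (A[0][0] + B[0][1] = 2 + -5 = -3, A[0][1] + B[1][1] = 8 + 0 = 8) = -3 (attained at k = 0)
  C[1][0] = min over k of (A[1][0] + B[0][0] = 1 + -3 = -2, A[1][1] + B[1][0] = 7 + 5 = 12) = -2 (attained at k = 0)
  C[1][1] = min over k of (A[1][0] + B[0][1] = 1 + -5 = -4, A[1][1] + B[1][1] = 7 + 0 = 7) = -4 (attained at k = 0)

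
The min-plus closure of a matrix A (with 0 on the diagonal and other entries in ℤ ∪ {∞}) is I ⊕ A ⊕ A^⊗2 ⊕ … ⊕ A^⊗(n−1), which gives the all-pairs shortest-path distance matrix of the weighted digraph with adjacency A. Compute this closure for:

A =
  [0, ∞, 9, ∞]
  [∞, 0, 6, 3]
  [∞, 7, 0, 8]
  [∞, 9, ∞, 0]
Closure =
  [0, 16, 9, 17]
  [∞, 0, 6, 3]
  [∞, 7, 0, 8]
  [∞, 9, 15, 0]

This is the Floyd-Warshall all-pairs shortest-path computation. For each intermediate vertex k = 0, 1, …, 3, update dist[i][j] ← min(dist[i][j], dist[i][k] + dist[k][j]). The final matrix gives, for each (i, j), the minimum total weight of any directed path from i to j (possibly empty when i = j).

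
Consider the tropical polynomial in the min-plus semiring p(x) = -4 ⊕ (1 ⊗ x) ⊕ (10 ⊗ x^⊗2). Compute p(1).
p(1) = -4

A tropical monomial a ⊗ x^⊗i evaluates to a + i · x. Evaluating each term at x = 1:
  Term 0 contributes -4 + 0 · 1 = -4
  Term 1 contributes 1 + 1 · 1 = 2
  Term 2 contributes 10 + 2 · 1 = 12
p(1) = ⊕ of these = min[-4, 2, 12] = -4.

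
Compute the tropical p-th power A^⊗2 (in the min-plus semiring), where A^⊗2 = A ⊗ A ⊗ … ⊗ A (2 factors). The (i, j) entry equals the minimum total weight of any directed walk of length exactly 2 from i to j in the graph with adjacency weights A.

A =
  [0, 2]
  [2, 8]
A^⊗2 =
  [0, 2]
  [2, 4]

Each entry (A^⊗2)_ij equals the minimum over all length-2 walks i = v_0 → v_1 → … → v_2 = j of Σ_t A[v_t][v_{t+1}]. For example, for (i, j) = (0, 1) we minimise over 2 possible intermediate vertex sequences; the minimum is 2, attained along the walk 0 → 0 → 1.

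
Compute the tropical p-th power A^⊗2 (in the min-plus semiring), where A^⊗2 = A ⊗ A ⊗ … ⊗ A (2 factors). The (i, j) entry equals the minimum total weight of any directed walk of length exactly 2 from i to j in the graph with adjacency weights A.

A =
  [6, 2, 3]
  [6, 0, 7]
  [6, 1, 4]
A^⊗2 =
  [8, 2, 7]
  [6, 0, 7]
  [7, 1, 8]

Each entry (A^⊗2)_ij equals the minimum over all length-2 walks i = v_0 → v_1 → … → v_2 = j of Σ_t A[v_t][v_{t+1}]. For example, for (i, j) = (0, 2) we minimise over 3 possible intermediate vertex sequences; the minimum is 7, attained along the walk 0 → 2 → 2.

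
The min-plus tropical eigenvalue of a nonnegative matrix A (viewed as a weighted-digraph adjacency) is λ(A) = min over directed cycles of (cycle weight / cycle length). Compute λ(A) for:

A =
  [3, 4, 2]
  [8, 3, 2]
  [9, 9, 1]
λ(A) = 1

Enumerate directed cycles and compute their means (weight / length). Sample:
  cycle 0 → 0: weight = 3, length = 1, mean = 3/1 ≈ 3.000
  cycle 1 → 1: weight = 3, length = 1, mean = 3/1 ≈ 3.000
  cycle 2 → 2: weight = 1, length = 1, mean = 1/1 ≈ 1.000
  cycle 0 → 1 → 0: weight = 12, length = 2, mean = 12/2 ≈ 6.000
  cycle 0 → 2 → 0: weight = 11, length = 2, mean = 11/2 ≈ 5.500
  cycle 1 → 0 → 1: weight = 12, length = 2, mean = 12/2 ≈ 6.000
Minimum mean = 1.000, attained e.g. along the cycle 2 → 2 with weight 1 and length 1. So λ(A) = 1/1 = 1.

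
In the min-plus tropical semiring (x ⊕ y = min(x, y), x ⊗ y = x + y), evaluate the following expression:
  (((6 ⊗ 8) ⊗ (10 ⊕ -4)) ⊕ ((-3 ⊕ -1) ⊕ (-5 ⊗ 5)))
(((6 ⊗ 8) ⊗ (10 ⊕ -4)) ⊕ ((-3 ⊕ -1) ⊕ (-5 ⊗ 5))) = -3

Expand innermost to outermost. Recall ⊕ takes the minimum of its arguments and ⊗ takes their sum. Working out the expression (((6 ⊗ 8) ⊗ (10 ⊕ -4)) ⊕ ((-3 ⊕ -1) ⊕ (-5 ⊗ 5))) gives -3.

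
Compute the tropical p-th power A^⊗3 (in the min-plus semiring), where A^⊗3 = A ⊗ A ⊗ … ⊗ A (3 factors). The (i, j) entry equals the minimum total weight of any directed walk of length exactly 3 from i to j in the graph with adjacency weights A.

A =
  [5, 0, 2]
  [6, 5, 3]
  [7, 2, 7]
A^⊗3 =
  [10, 5, 7]
  [11, 10, 8]
  [12, 7, 10]

Each entry (A^⊗3)_ij equals the minimum over all length-3 walks i = v_0 → v_1 → … → v_3 = j of Σ_t A[v_t][v_{t+1}]. For example, for (i, j) = (0, 2) we minimise over 9 possible intermediate vertex sequences; the minimum is 7, attained along the walk 0 → 2 → 1 → 2.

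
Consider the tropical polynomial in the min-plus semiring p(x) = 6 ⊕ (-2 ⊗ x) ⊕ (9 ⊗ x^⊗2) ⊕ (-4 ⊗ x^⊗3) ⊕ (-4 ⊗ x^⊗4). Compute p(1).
p(1) = -1

A tropical monomial a ⊗ x^⊗i evaluates to a + i · x. Evaluating each term at x = 1:
  Term 0 contributes 6 + 0 · 1 = 6
  Term 1 contributes -2 + 1 · 1 = -1
  Term 2 contributes 9 + 2 · 1 = 11
  Term 3 contributes -4 + 3 · 1 = -1
  Term 4 contributes -4 + 4 · 1 = 0
p(1) = ⊕ of these = min[6, -1, 11, -1, 0] = -1.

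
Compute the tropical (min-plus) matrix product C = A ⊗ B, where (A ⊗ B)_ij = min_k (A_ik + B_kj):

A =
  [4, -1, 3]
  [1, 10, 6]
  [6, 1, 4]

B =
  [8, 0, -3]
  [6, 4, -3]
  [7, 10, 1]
A ⊗ B =
  [5, 3, -4]
  [9, 1, -2]
  [7, 5, -2]

Apply the min-plus product entry-by-entry:
  C[0][0] = min over k of (A[0][0] + B[0][0] = 4 + 8 = 12, A[0][1] + B[1][0] = -1 + 6 = 5, A[0][2] + B[2][0] = 3 + 7 = 10) = 5 (attained at k = 1)
  C[0][1] = min over k of (A[0][0] + B[0][1] = 4 + 0 = 4, A[0][1] + B[1][1] = -1 + 4 = 3, A[0][2] + B[2][1] = 3 + 10 = 13) = 3 (attained at k = 1)
  C[0][2] = min over k of (A[0][0] + B[0][2] = 4 + -3 = 1, A[0][1] + B[1][2] = -1 + -3 = -4, A[0][2] + B[2][2] = 3 + 1 = 4) = -4 (attained at k = 1)
  C[1][0] = min over k of (A[1][0] + B[0][0] = 1 + 8 = 9, A[1][1] + B[1][0] = 10 + 6 = 16, A[1][2] + B[2][0] = 6 + 7 = 13) = 9 (attained at k = 0)
  C[1][1] = min over k of (A[1][0] + B[0][1] = 1 + 0 = 1, A[1][1] + B[1][1] = 10 + 4 = 14, A[1][2] + B[2][1] = 6 + 10 = 16) = 1 (attained at k = 0)
  C[1][2] = min over k of (A[1][0] + B[0][2] = 1 + -3 = -2, A[1][1] + B[1][2] = 10 + -3 = 7, A[1][2] + B[2][2] = 6 + 1 = 7) = -2 (attained at k = 0)
  C[2][0] = min over k of (A[2][0] + B[0][0] = 6 + 8 = 14, A[2][1] + B[1][0] = 1 + 6 = 7, A[2][2] + B[2][0] = 4 + 7 = 11) = 7 (attained at k = 1)
  C[2][1] = min over k of (A[2][0] + B[0][1] = 6 + 0 = 6, A[2][1] + B[1][1] = 1 + 4 = 5, A[2][2] + B[2][1] = 4 + 10 = 14) = 5 (attained at k = 1)
  C[2][2] = min over k of (A[2][0] + B[0][2] = 6 + -3 = 3, A[2][1] + B[1][2] = 1 + -3 = -2, A[2][2] + B[2][2] = 4 + 1 = 5) = -2 (attained at k = 1)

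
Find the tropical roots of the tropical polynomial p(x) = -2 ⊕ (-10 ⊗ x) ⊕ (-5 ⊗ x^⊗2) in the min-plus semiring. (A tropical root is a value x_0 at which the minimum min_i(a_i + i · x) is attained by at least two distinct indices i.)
Roots: {-5, 8}

Each tropical root is a break point of the lower envelope of the lines y = a_i + i · x (there are 3 lines, with slopes 0, 1, ..., 2). Only the lines that attain the minimum somewhere contribute to roots; other lines are dominated. Here the surviving (envelope) indices are i = 2, i = 1, i = 0.
Intersections between consecutive envelope lines give the roots: for adjacent envelope indices i < j the intersection is x = (a_i − a_j) / (j − i). Reading off the sorted break points: {-5, 8}.
Verification: at each break x_0, at least two indices attain the minimum of min_i(a_i + i · x_0).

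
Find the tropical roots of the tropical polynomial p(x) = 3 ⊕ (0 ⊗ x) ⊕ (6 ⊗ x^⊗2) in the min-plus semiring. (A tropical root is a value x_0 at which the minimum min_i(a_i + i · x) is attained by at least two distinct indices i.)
Roots: {-6, 3}

Each tropical root is a break point of the lower envelope of the lines y = a_i + i · x (there are 3 lines, with slopes 0, 1, ..., 2). Only the lines that attain the minimum somewhere contribute to roots; other lines are dominated. Here the surviving (envelope) indices are i = 2, i = 1, i = 0.
Intersections between consecutive envelope lines give the roots: for adjacent envelope indices i < j the intersection is x = (a_i − a_j) / (j − i). Reading off the sorted break points: {-6, 3}.
Verification: at each break x_0, at least two indices attain the minimum of min_i(a_i + i · x_0).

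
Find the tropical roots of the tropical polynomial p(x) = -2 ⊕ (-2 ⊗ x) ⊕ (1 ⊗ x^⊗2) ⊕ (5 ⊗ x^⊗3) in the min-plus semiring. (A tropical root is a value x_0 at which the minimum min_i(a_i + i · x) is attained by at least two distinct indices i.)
Roots: {-4, -3, 0}

Each tropical root is a break point of the lower envelope of the lines y = a_i + i · x (there are 4 lines, with slopes 0, 1, ..., 3). Only the lines that attain the minimum somewhere contribute to roots; other lines are dominated. Here the surviving (envelope) indices are i = 3, i = 2, i = 1, i = 0.
Intersections between consecutive envelope lines give the roots: for adjacent envelope indices i < j the intersection is x = (a_i − a_j) / (j − i). Reading off the sorted break points: {-4, -3, 0}.
Verification: at each break x_0, at least two indices attain the minimum of min_i(a_i + i · x_0).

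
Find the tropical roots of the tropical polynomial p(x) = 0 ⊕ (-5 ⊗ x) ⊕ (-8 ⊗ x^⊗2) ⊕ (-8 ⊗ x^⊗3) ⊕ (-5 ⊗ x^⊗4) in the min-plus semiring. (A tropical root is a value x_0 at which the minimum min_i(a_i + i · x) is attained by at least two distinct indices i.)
Roots: {-3, 0, 3, 5}

Each tropical root is a break point of the lower envelope of the lines y = a_i + i · x (there are 5 lines, with slopes 0, 1, ..., 4). Only the lines that attain the minimum somewhere contribute to roots; other lines are dominated. Here the surviving (envelope) indices are i = 4, i = 3, i = 2, i = 1, i = 0.
Intersections between consecutive envelope lines give the roots: for adjacent envelope indices i < j the intersection is x = (a_i − a_j) / (j − i). Reading off the sorted break points: {-3, 0, 3, 5}.
Verification: at each break x_0, at least two indices attain the minimum of min_i(a_i + i · x_0).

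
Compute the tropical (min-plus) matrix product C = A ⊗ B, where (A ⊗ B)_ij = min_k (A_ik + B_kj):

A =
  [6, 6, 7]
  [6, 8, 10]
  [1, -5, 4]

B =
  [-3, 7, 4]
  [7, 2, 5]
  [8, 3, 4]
A ⊗ B =
  [3, 8, 10]
  [3, 10, 10]
  [-2, -3, 0]

Apply the min-plus product entry-by-entry:
  C[0][0] = min over k of (A[0][0] + B[0][0] = 6 + -3 = 3, A[0][1] + B[1][0] = 6 + 7 = 13, A[0][2] + B[2][0] = 7 + 8 = 15) = 3 (attained at k = 0)
  C[0][1] = min over k of (A[0][0] + B[0][1] = 6 + 7 = 13, A[0][1] + B[1][1] = 6 + 2 = 8, A[0][2] + B[2][1] = 7 + 3 = 10) = 8 (attained at k = 1)
  C[0][2] = min over k of (A[0][0] + B[0][2] = 6 + 4 = 10, A[0][1] + B[1][2] = 6 + 5 = 11, A[0][2] + B[2][2] = 7 + 4 = 11) = 10 (attained at k = 0)
  C[1][0] = min over k of (A[1][0] + B[0][0] = 6 + -3 = 3, A[1][1] + B[1][0] = 8 + 7 = 15, A[1][2] + B[2][0] = 10 + 8 = 18) = 3 (attained at k = 0)
  C[1][1] = min over k of (A[1][0] + B[0][1] = 6 + 7 = 13, A[1][1] + B[1][1] = 8 + 2 = 10, A[1][2] + B[2][1] = 10 + 3 = 13) = 10 (attained at k = 1)
  C[1][2] = min over k of (A[1][0] + B[0][2] = 6 + 4 = 10, A[1][1] + B[1][2] = 8 + 5 = 13, A[1][2] + B[2][2] = 10 + 4 = 14) = 10 (attained at k = 0)
  C[2][0] = min over k of (A[2][0] + B[0][0] = 1 + -3 = -2, A[2][1] + B[1][0] = -5 + 7 = 2, A[2][2] + B[2][0] = 4 + 8 = 12) = -2 (attained at k = 0)
  C[2][1] = min over k of (A[2][0] + B[0][1] = 1 + 7 = 8, A[2][1] + B[1][1] = -5 + 2 = -3, A[2][2] + B[2][1] = 4 + 3 = 7) = -3 (attained at k = 1)
  C[2][2] = min over k of (A[2][0] + B[0][2] = 1 + 4 = 5, A[2][1] + B[1][2] = -5 + 5 = 0, A[2][2] + B[2][2] = 4 + 4 = 8) = 0 (attained at k = 1)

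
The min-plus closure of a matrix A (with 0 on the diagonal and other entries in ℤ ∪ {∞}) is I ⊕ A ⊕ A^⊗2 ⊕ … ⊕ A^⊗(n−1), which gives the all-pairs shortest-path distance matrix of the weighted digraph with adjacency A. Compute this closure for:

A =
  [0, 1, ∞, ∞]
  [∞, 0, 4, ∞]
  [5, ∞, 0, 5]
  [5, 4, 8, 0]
Closure =
  [0, 1, 5, 10]
  [9, 0, 4, 9]
  [5, 6, 0, 5]
  [5, 4, 8, 0]

This is the Floyd-Warshall all-pairs shortest-path computation. For each intermediate vertex k = 0, 1, …, 3, update dist[i][j] ← min(dist[i][j], dist[i][k] + dist[k][j]). The final matrix gives, for each (i, j), the minimum total weight of any directed path from i to j (possibly empty when i = j).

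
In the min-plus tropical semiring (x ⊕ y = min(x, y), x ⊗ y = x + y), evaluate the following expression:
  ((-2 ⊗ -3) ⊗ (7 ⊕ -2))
((-2 ⊗ -3) ⊗ (7 ⊕ -2)) = -7

Expand innermost to outermost. Recall ⊕ takes the minimum of its arguments and ⊗ takes their sum. Working out the expression ((-2 ⊗ -3) ⊗ (7 ⊕ -2)) gives -7.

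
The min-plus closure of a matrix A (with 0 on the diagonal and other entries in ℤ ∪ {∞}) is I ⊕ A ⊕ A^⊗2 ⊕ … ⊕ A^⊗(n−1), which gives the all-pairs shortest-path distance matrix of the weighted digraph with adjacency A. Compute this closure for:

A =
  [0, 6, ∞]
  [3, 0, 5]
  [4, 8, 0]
Closure =
  [0, 6, 11]
  [3, 0, 5]
  [4, 8, 0]

This is the Floyd-Warshall all-pairs shortest-path computation. For each intermediate vertex k = 0, 1, …, 2, update dist[i][j] ← min(dist[i][j], dist[i][k] + dist[k][j]). The final matrix gives, for each (i, j), the minimum total weight of any directed path from i to j (possibly empty when i = j).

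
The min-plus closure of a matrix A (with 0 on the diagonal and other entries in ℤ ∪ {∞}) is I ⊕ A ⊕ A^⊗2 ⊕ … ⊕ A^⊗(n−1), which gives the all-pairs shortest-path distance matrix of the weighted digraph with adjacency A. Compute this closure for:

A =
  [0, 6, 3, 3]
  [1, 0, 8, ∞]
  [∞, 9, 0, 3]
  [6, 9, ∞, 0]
Closure =
  [0, 6, 3, 3]
  [1, 0, 4, 4]
  [9, 9, 0, 3]
  [6, 9, 9, 0]

This is the Floyd-Warshall all-pairs shortest-path computation. For each intermediate vertex k = 0, 1, …, 3, update dist[i][j] ← min(dist[i][j], dist[i][k] + dist[k][j]). The final matrix gives, for each (i, j), the minimum total weight of any directed path from i to j (possibly empty when i = j).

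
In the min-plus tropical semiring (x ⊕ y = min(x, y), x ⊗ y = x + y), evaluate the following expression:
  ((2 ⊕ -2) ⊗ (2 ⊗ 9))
((2 ⊕ -2) ⊗ (2 ⊗ 9)) = 9

Expand innermost to outermost. Recall ⊕ takes the minimum of its arguments and ⊗ takes their sum. Working out the expression ((2 ⊕ -2) ⊗ (2 ⊗ 9)) gives 9.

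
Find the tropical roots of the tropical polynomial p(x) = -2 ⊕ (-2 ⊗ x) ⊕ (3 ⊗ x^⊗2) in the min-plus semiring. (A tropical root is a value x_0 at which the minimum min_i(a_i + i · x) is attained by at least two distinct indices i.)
Roots: {-5, 0}

Each tropical root is a break point of the lower envelope of the lines y = a_i + i · x (there are 3 lines, with slopes 0, 1, ..., 2). Only the lines that attain the minimum somewhere contribute to roots; other lines are dominated. Here the surviving (envelope) indices are i = 2, i = 1, i = 0.
Intersections between consecutive envelope lines give the roots: for adjacent envelope indices i < j the intersection is x = (a_i − a_j) / (j − i). Reading off the sorted break points: {-5, 0}.
Verification: at each break x_0, at least two indices attain the minimum of min_i(a_i + i · x_0).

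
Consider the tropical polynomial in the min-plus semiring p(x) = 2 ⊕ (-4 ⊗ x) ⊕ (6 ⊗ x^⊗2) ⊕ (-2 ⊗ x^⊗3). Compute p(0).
p(0) = -4

A tropical monomial a ⊗ x^⊗i evaluates to a + i · x. Evaluating each term at x = 0:
  Term 0 contributes 2 + 0 · 0 = 2
  Term 1 contributes -4 + 1 · 0 = -4
  Term 2 contributes 6 + 2 · 0 = 6
  Term 3 contributes -2 + 3 · 0 = -2
p(0) = ⊕ of these = min[2, -4, 6, -2] = -4.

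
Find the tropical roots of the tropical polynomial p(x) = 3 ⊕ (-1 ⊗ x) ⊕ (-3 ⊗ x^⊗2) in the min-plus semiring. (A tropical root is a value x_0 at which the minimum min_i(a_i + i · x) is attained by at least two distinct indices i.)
Roots: {2, 4}

Each tropical root is a break point of the lower envelope of the lines y = a_i + i · x (there are 3 lines, with slopes 0, 1, ..., 2). Only the lines that attain the minimum somewhere contribute to roots; other lines are dominated. Here the surviving (envelope) indices are i = 2, i = 1, i = 0.
Intersections between consecutive envelope lines give the roots: for adjacent envelope indices i < j the intersection is x = (a_i − a_j) / (j − i). Reading off the sorted break points: {2, 4}.
Verification: at each break x_0, at least two indices attain the minimum of min_i(a_i + i · x_0).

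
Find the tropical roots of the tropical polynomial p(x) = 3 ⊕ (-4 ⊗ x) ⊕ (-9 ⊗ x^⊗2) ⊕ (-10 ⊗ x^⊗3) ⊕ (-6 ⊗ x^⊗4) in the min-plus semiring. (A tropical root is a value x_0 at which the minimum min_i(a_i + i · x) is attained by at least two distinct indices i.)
Roots: {-4, 1, 5, 7}

Each tropical root is a break point of the lower envelope of the lines y = a_i + i · x (there are 5 lines, with slopes 0, 1, ..., 4). Only the lines that attain the minimum somewhere contribute to roots; other lines are dominated. Here the surviving (envelope) indices are i = 4, i = 3, i = 2, i = 1, i = 0.
Intersections between consecutive envelope lines give the roots: for adjacent envelope indices i < j the intersection is x = (a_i − a_j) / (j − i). Reading off the sorted break points: {-4, 1, 5, 7}.
Verification: at each break x_0, at least two indices attain the minimum of min_i(a_i + i · x_0).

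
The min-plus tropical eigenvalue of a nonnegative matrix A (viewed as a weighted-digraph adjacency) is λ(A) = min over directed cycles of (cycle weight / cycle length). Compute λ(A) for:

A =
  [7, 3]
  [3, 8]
λ(A) = 3

Enumerate directed cycles and compute their means (weight / length). Sample:
  cycle 0 → 0: weight = 7, length = 1, mean = 7/1 ≈ 7.000
  cycle 1 → 1: weight = 8, length = 1, mean = 8/1 ≈ 8.000
  cycle 0 → 1 → 0: weight = 6, length = 2, mean = 6/2 ≈ 3.000
  cycle 1 → 0 → 1: weight = 6, length = 2, mean = 6/2 ≈ 3.000
Minimum mean = 3.000, attained e.g. along the cycle 0 → 1 → 0 with weight 6 and length 2. So λ(A) = 6/2 = 3.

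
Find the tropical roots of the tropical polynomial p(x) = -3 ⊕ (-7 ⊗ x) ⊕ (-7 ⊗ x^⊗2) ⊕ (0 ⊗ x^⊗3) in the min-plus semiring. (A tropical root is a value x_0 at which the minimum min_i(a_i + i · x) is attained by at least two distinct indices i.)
Roots: {-7, 0, 4}

Each tropical root is a break point of the lower envelope of the lines y = a_i + i · x (there are 4 lines, with slopes 0, 1, ..., 3). Only the lines that attain the minimum somewhere contribute to roots; other lines are dominated. Here the surviving (envelope) indices are i = 3, i = 2, i = 1, i = 0.
Intersections between consecutive envelope lines give the roots: for adjacent envelope indices i < j the intersection is x = (a_i − a_j) / (j − i). Reading off the sorted break points: {-7, 0, 4}.
Verification: at each break x_0, at least two indices attain the minimum of min_i(a_i + i · x_0).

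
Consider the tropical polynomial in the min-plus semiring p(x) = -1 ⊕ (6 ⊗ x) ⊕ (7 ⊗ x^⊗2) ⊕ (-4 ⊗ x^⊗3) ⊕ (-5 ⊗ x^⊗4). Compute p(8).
p(8) = -1

A tropical monomial a ⊗ x^⊗i evaluates to a + i · x. Evaluating each term at x = 8:
  Term 0 contributes -1 + 0 · 8 = -1
  Term 1 contributes 6 + 1 · 8 = 14
  Term 2 contributes 7 + 2 · 8 = 23
  Term 3 contributes -4 + 3 · 8 = 20
  Term 4 contributes -5 + 4 · 8 = 27
p(8) = ⊕ of these = min[-1, 14, 23, 20, 27] = -1.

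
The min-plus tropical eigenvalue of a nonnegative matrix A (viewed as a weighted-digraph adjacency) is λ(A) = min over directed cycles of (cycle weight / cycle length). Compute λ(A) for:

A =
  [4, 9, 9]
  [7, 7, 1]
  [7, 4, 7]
λ(A) = 5/2

Enumerate directed cycles and compute their means (weight / length). Sample:
  cycle 0 → 0: weight = 4, length = 1, mean = 4/1 ≈ 4.000
  cycle 1 → 1: weight = 7, length = 1, mean = 7/1 ≈ 7.000
  cycle 2 → 2: weight = 7, length = 1, mean = 7/1 ≈ 7.000
  cycle 0 → 1 → 0: weight = 16, length = 2, mean = 16/2 ≈ 8.000
  cycle 0 → 2 → 0: weight = 16, length = 2, mean = 16/2 ≈ 8.000
  cycle 1 → 0 → 1: weight = 16, length = 2, mean = 16/2 ≈ 8.000
Minimum mean = 2.500, attained e.g. along the cycle 1 → 2 → 1 with weight 5 and length 2. So λ(A) = 5/2 = 5/2.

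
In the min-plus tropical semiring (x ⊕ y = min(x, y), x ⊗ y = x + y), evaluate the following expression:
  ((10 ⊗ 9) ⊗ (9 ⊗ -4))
((10 ⊗ 9) ⊗ (9 ⊗ -4)) = 24

Expand innermost to outermost. Recall ⊕ takes the minimum of its arguments and ⊗ takes their sum. Working out the expression ((10 ⊗ 9) ⊗ (9 ⊗ -4)) gives 24.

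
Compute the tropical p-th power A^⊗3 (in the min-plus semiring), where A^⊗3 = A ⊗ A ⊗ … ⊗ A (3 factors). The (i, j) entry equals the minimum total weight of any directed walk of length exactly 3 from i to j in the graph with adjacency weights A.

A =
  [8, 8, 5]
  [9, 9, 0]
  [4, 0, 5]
A^⊗3 =
  [12, 8, 5]
  [9, 5, 0]
  [4, 0, 5]

Each entry (A^⊗3)_ij equals the minimum over all length-3 walks i = v_0 → v_1 → … → v_3 = j of Σ_t A[v_t][v_{t+1}]. For example, for (i, j) = (0, 2) we minimise over 9 possible intermediate vertex sequences; the minimum is 5, attained along the walk 0 → 2 → 1 → 2.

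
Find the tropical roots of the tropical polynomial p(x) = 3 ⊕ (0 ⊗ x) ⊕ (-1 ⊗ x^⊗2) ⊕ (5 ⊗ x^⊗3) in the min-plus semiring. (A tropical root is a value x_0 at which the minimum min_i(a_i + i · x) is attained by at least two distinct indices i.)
Roots: {-6, 1, 3}

Each tropical root is a break point of the lower envelope of the lines y = a_i + i · x (there are 4 lines, with slopes 0, 1, ..., 3). Only the lines that attain the minimum somewhere contribute to roots; other lines are dominated. Here the surviving (envelope) indices are i = 3, i = 2, i = 1, i = 0.
Intersections between consecutive envelope lines give the roots: for adjacent envelope indices i < j the intersection is x = (a_i − a_j) / (j − i). Reading off the sorted break points: {-6, 1, 3}.
Verification: at each break x_0, at least two indices attain the minimum of min_i(a_i + i · x_0).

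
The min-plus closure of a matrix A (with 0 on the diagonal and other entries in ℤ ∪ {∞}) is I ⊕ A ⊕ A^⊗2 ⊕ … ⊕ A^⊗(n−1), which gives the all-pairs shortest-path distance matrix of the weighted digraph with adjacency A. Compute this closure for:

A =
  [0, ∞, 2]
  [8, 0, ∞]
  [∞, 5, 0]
Closure =
  [0, 7, 2]
  [8, 0, 10]
  [13, 5, 0]

This is the Floyd-Warshall all-pairs shortest-path computation. For each intermediate vertex k = 0, 1, …, 2, update dist[i][j] ← min(dist[i][j], dist[i][k] + dist[k][j]). The final matrix gives, for each (i, j), the minimum total weight of any directed path from i to j (possibly empty when i = j).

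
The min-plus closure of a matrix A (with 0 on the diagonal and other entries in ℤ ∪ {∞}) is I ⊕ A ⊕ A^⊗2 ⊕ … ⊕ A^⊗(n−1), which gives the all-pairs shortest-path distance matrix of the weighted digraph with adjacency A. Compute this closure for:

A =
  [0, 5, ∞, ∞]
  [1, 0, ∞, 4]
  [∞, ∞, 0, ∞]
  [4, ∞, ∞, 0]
Closure =
  [0, 5, ∞, 9]
  [1, 0, ∞, 4]
  [∞, ∞, 0, ∞]
  [4, 9, ∞, 0]

This is the Floyd-Warshall all-pairs shortest-path computation. For each intermediate vertex k = 0, 1, …, 3, update dist[i][j] ← min(dist[i][j], dist[i][k] + dist[k][j]). The final matrix gives, for each (i, j), the minimum total weight of any directed path from i to j (possibly empty when i = j).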